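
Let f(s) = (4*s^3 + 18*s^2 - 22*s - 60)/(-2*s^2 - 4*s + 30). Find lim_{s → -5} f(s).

49/8

Direct substitution gives 0/0, so factor. Both numerator and denominator have (s + 5) as a factor.
After cancelling, the expression reduces to (4*s^2 - 2*s - 12)/(6 - 2*s).
Substituting s = -5 gives 49/8.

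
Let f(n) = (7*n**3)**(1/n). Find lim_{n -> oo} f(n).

Base → ∞ and exponent → 0: an ∞^0 form.
Take logs: (1/n)·ln(7·n^3) = (ln 7 + 3·ln n)/n → 0.
So the limit is e^0 = 1.

1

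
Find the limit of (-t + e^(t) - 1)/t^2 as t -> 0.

Direct substitution gives 0/0.
Apply L'Hôpital: lim (e^(t) - 1)/(2*t), still 0/0.
After 2 applications of L'Hôpital's rule the quotient is (e^(t))/(2); substituting t = 0 gives 1/2.

1/2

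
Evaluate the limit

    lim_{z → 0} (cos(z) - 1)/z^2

-1/2

Direct substitution gives 0/0.
Apply L'Hôpital: lim (-sin(z))/(2*z), still 0/0.
After 2 applications of L'Hôpital's rule the quotient is (-cos(z))/(2); substituting z = 0 gives -1/2.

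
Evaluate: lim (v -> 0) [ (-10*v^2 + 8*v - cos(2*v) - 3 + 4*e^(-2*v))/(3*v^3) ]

-16/9

Substitution gives 0/0; apply L'Hôpital's rule 3 times.
After differentiating numerator and denominator 3 times the quotient is (-8*sin(2*v) - 32*e^(-2*v))/(18); at v = 0 this is -16/9.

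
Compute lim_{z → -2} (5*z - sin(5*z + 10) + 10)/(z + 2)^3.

125/6

Direct substitution gives 0/0.
Apply L'Hôpital: lim (5 - 5*cos(5*z + 10))/(3*(z + 2)^2), still 0/0.
Apply L'Hôpital: lim (25*sin(5*z + 10))/(6*z + 12), still 0/0.
After 3 applications of L'Hôpital's rule the quotient is (125*cos(5*z + 10))/(6); substituting z = -2 gives 125/6.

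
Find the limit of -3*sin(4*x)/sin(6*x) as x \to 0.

-2

Substitution gives 0/0.
Divide numerator and denominator by x: sin(4x)/x → 4 and sin(6x)/x → 6, so the limit is -3·4/6 = -2.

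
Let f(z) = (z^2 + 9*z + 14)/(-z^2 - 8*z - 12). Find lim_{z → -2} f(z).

Since z = -2 makes numerator and denominator zero, (z + 2) divides both.
Cancelling it gives (z + 7)/(-z - 6); now plug in z = -2 to get -5/4.

-5/4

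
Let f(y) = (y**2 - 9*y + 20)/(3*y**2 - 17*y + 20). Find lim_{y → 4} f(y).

Direct substitution gives 0/0, so factor. Both numerator and denominator have (y - 4) as a factor.
After cancelling, the expression reduces to (y - 5)/(3*y - 5).
Substituting y = 4 gives -1/7.

-1/7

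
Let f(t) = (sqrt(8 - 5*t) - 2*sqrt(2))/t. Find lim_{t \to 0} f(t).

A 0/0 form; rationalise with √(8 - 5t) + √8. This collapses the numerator to -5t, leaving -5/(√(8 - 5t) + √8) → -5/(2√8) = -5*√(2)/8.

-5*√(2)/8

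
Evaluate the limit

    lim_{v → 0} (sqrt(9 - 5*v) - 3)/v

A 0/0 form; rationalise with √(9 - 5v) + √9. This collapses the numerator to -5v, leaving -5/(√(9 - 5v) + √9) → -5/(2√9) = -5/6.

-5/6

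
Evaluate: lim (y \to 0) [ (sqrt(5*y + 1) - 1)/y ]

5/2

Substitution gives 0/0. Multiply numerator and denominator by the conjugate √(1 + 5y) + √1.
The numerator becomes (1 + 5y) − 1 = 5y, so the expression simplifies to 5/(√(1 + 5y) + √1).
Letting y → 0 gives 5/(2√1) = 5/2.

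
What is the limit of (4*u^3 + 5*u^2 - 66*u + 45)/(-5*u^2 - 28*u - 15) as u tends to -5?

92/11

Since u = -5 makes numerator and denominator zero, (u + 5) divides both.
Cancelling it gives (4*u^2 - 15*u + 9)/(-5*u - 3); now plug in u = -5 to get 92/11.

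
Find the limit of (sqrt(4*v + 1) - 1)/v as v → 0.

A 0/0 form; rationalise with √(1 + 4v) + √1. This collapses the numerator to 4v, leaving 4/(√(1 + 4v) + √1) → 4/(2√1) = 2.

2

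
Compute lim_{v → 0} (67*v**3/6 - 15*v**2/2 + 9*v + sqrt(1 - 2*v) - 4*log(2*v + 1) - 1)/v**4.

123/8

Substitution gives 0/0; apply L'Hôpital's rule 4 times.
After differentiating numerator and denominator 4 times the quotient is (384/(2*v + 1)^4 - 15/(1 - 2*v)^(7/2))/(24); at v = 0 this is 123/8.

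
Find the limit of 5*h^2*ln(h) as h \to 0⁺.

0

This is a 0·(−∞) form. Rewrite as 5·ln(h) / h^(−2) and apply L'Hôpital:
the derivative quotient is 5·(1/h) / (−2·h^(−3)) = (-5/2)·h^2 → 0.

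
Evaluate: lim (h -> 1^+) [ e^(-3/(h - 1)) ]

As h → 1⁺, -3/(h - 1) → −∞, so e^(-3/(h - 1)) → 0.

0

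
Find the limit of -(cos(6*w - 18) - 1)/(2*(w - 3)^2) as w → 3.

Direct substitution gives 0/0.
Apply L'Hôpital: lim (-6*sin(6*w - 18))/(12 - 4*w), still 0/0.
After 2 applications of L'Hôpital's rule the quotient is (-36*cos(6*w - 18))/(-4); substituting w = 3 gives 9.

9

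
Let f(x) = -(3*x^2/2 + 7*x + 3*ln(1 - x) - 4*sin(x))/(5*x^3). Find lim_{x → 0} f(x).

1/15

Substitution gives 0/0; apply L'Hôpital's rule 3 times.
After differentiating numerator and denominator 3 times the quotient is (4*cos(x) + 6/(x - 1)^3)/(-30); at x = 0 this is 1/15.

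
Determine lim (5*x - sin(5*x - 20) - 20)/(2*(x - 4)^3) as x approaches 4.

125/12

Direct substitution gives 0/0.
Apply L'Hôpital: lim (5 - 5*cos(5*x - 20))/(6*(x - 4)^2), still 0/0.
Apply L'Hôpital: lim (25*sin(5*x - 20))/(12*x - 48), still 0/0.
After 3 applications of L'Hôpital's rule the quotient is (125*cos(5*x - 20))/(12); substituting x = 4 gives 125/12.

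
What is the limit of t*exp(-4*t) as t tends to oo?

Write as t^1/e^{4t}, an ∞/∞ form.
Exponential growth dominates any polynomial, so repeated L'Hôpital (or the standard result) gives 0.

0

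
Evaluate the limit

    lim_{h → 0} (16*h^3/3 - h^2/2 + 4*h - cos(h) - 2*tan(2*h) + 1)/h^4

Substitution gives 0/0 (the numerator vanishes to order 4).
Expand each term to order h^4: the coefficient of h^4 in −cos(h) is -1/24 and in -2·tan(2h) is 0.
Lower-order terms cancel with the polynomial part, so the numerator is (-1/24)·h^4 + o(h^4), and the limit is (-1/24)/(1) = -1/24.

-1/24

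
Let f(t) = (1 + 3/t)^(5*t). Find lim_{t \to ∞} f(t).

e^(15)

The base → 1 and the exponent → ∞: a 1^∞ form.
Take logarithms: (5t)·ln(1 + 3/t). Since ln(1+u) ~ u for small u, this behaves like (5t)·(3/t) → 15.
So the limit is e^(15).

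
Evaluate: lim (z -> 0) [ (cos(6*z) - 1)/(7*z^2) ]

Direct substitution gives 0/0.
Apply L'Hôpital: lim (-6*sin(6*z))/(14*z), still 0/0.
After 2 applications of L'Hôpital's rule the quotient is (-36*cos(6*z))/(14); substituting z = 0 gives -18/7.

-18/7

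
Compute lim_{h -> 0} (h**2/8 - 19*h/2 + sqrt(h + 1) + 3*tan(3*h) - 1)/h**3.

Substitution gives 0/0; apply L'Hôpital's rule 3 times.
After differentiating numerator and denominator 3 times the quotient is (486*tan(3*h)^2/cos(3*h)^2 + 162/cos(3*h)^2 + 3/(8*(h + 1)^(5/2)))/(6); at h = 0 this is 433/16.

433/16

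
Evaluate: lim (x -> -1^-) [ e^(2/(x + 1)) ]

As x → -1⁻, 2/(x + 1) → −∞, so e^(2/(x + 1)) → 0.

0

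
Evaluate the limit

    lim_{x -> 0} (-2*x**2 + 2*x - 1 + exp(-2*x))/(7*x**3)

Direct substitution gives 0/0.
Apply L'Hôpital: lim (-4*x + 2 - 2*e^(-2*x))/(21*x^2), still 0/0.
Apply L'Hôpital: lim (-4 + 4*e^(-2*x))/(42*x), still 0/0.
After 3 applications of L'Hôpital's rule the quotient is (-8*e^(-2*x))/(42); substituting x = 0 gives -4/21.

-4/21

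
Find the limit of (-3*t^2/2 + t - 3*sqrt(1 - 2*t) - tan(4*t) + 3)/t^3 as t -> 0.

-119/6

Substitution gives 0/0; apply L'Hôpital's rule 3 times.
After differentiating numerator and denominator 3 times the quotient is (-256*tan(4*t)^2/cos(4*t)^2 - 128/cos(4*t)^4 + 9/(1 - 2*t)^(5/2))/(6); at t = 0 this is -119/6.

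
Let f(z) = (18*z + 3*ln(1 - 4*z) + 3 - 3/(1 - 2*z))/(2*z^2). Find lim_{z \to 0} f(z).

Substitution gives 0/0 (the numerator vanishes to order 2).
Expand each term to order z^2: the coefficient of z^2 in 3·ln(1 - 4z) is -24 and in -3·1/(1 - 2z) is -12.
Lower-order terms cancel with the polynomial part, so the numerator is (-36)·z^2 + o(z^2), and the limit is (-36)/(2) = -18.

-18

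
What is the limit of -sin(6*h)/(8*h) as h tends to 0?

-3/4

Substitution gives 0/0.
Write it as (6/(-8))·sin(6h)/(6h); since sin(u)/u → 1, the limit is -3/4.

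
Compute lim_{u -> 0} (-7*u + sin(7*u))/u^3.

Direct substitution gives 0/0.
Apply L'Hôpital: lim (7*cos(7*u) - 7)/(3*u^2), still 0/0.
Apply L'Hôpital: lim (-49*sin(7*u))/(6*u), still 0/0.
After 3 applications of L'Hôpital's rule the quotient is (-343*cos(7*u))/(6); substituting u = 0 gives -343/6.

-343/6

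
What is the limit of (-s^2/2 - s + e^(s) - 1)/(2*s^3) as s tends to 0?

Direct substitution gives 0/0.
Apply L'Hôpital: lim (-s + e^(s) - 1)/(6*s^2), still 0/0.
Apply L'Hôpital: lim (e^(s) - 1)/(12*s), still 0/0.
After 3 applications of L'Hôpital's rule the quotient is (e^(s))/(12); substituting s = 0 gives 1/12.

1/12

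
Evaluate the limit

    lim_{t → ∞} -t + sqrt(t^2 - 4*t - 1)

-2

This has the form ∞ − ∞. Multiply and divide by the conjugate √(t^2 - 4*t - 1) + t.
That gives (-4t - 1) / (√(t^2 - 4*t - 1) + t).
Divide numerator and denominator by t: the limit is -4/(2·1) = -2.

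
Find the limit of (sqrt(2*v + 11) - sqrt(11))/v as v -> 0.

A 0/0 form; rationalise with √(11 + 2v) + √11. This collapses the numerator to 2v, leaving 2/(√(11 + 2v) + √11) → 2/(2√11) = √(11)/11.

√(11)/11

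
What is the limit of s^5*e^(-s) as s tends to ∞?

Write as s^5/e^{1s}, an ∞/∞ form.
Exponential growth dominates any polynomial, so repeated L'Hôpital (or the standard result) gives 0.

0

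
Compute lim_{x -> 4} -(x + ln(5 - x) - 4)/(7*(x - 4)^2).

Direct substitution gives 0/0.
Apply L'Hôpital: lim (1 - 1/(5 - x))/(56 - 14*x), still 0/0.
After 2 applications of L'Hôpital's rule the quotient is (-1/(5 - x)^2)/(-14); substituting x = 4 gives 1/14.

1/14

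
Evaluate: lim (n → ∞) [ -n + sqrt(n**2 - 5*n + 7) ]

-5/2

This has the form ∞ − ∞. Multiply and divide by the conjugate √(n^2 - 5*n + 7) + n.
That gives (-5n + 7) / (√(n^2 - 5*n + 7) + n).
Divide numerator and denominator by n: the limit is -5/(2·1) = -5/2.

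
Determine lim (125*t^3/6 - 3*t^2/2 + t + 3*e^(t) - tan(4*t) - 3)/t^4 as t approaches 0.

Substitution gives 0/0 (the numerator vanishes to order 4).
Expand each term to order t^4: the coefficient of t^4 in 3·e^(t) is 1/8 and in −tan(4t) is 0.
Lower-order terms cancel with the polynomial part, so the numerator is (1/8)·t^4 + o(t^4), and the limit is (1/8)/(1) = 1/8.

1/8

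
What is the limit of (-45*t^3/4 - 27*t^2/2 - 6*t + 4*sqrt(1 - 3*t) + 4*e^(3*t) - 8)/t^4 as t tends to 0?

Substitution gives 0/0; apply L'Hôpital's rule 4 times.
After differentiating numerator and denominator 4 times the quotient is (324*e^(3*t) - 1215/(4*(1 - 3*t)^(7/2)))/(24); at t = 0 this is 27/32.

27/32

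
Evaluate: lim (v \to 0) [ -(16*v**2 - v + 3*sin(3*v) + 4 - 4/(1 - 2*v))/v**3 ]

91/2

Substitution gives 0/0 (the numerator vanishes to order 3).
Expand each term to order v^3: the coefficient of v^3 in 3·sin(3v) is -27/2 and in -4·1/(1 - 2v) is -32.
Lower-order terms cancel with the polynomial part, so the numerator is (-91/2)·v^3 + o(v^3), and the limit is (-91/2)/(-1) = 91/2.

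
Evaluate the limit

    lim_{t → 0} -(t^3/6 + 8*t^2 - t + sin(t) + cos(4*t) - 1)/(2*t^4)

Substitution gives 0/0 (the numerator vanishes to order 4).
Expand each term to order t^4: the coefficient of t^4 in cos(4t) is 32/3 and in sin(t) is 0.
Lower-order terms cancel with the polynomial part, so the numerator is (32/3)·t^4 + o(t^4), and the limit is (32/3)/(-2) = -16/3.

-16/3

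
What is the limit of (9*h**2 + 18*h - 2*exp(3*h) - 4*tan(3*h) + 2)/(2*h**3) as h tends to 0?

-45/2

Substitution gives 0/0; apply L'Hôpital's rule 3 times.
After differentiating numerator and denominator 3 times the quotient is (-54*e^(3*h) - 648*tan(3*h)^4 - 864*tan(3*h)^2 - 216)/(12); at h = 0 this is -45/2.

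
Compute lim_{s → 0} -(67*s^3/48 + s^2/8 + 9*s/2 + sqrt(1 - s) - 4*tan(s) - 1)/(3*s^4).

5/384

Substitution gives 0/0 (the numerator vanishes to order 4).
Expand each term to order s^4: the coefficient of s^4 in √(1 - s) is -5/128 and in -4·tan(s) is 0.
Lower-order terms cancel with the polynomial part, so the numerator is (-5/128)·s^4 + o(s^4), and the limit is (-5/128)/(-3) = 5/384.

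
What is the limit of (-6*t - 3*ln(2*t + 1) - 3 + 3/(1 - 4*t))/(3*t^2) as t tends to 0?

18

Substitution gives 0/0 (the numerator vanishes to order 2).
Expand each term to order t^2: the coefficient of t^2 in -3·ln(1 + 2t) is 6 and in 3·1/(1 - 4t) is 48.
Lower-order terms cancel with the polynomial part, so the numerator is (54)·t^2 + o(t^2), and the limit is (54)/(3) = 18.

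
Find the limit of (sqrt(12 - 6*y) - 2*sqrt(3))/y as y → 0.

-√(3)/2

A 0/0 form; rationalise with √(12 - 6y) + √12. This collapses the numerator to -6y, leaving -6/(√(12 - 6y) + √12) → -6/(2√12) = -√(3)/2.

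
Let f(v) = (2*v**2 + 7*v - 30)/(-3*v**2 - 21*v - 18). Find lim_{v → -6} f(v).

Since v = -6 makes numerator and denominator zero, (v + 6) divides both.
Cancelling it gives (2*v - 5)/(-3*v - 3); now plug in v = -6 to get -17/15.

-17/15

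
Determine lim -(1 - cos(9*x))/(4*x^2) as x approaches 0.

-81/8

Substitution gives 0/0.
Use (1 − cos u)/u² → 1/2 with u = 9x: the limit is 9²/(2·(-4)) = -81/8.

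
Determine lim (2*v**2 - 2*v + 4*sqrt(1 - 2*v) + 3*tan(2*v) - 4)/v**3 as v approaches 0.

6

Substitution gives 0/0 (the numerator vanishes to order 3).
Expand each term to order v^3: the coefficient of v^3 in 4·√(1 - 2v) is -2 and in 3·tan(2v) is 8.
Lower-order terms cancel with the polynomial part, so the numerator is (6)·v^3 + o(v^3), and the limit is (6)/(1) = 6.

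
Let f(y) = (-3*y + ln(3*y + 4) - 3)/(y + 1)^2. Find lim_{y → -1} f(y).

Direct substitution gives 0/0.
Apply L'Hôpital: lim (-3 + 3/(3*y + 4))/(2*y + 2), still 0/0.
After 2 applications of L'Hôpital's rule the quotient is (-9/(3*y + 4)^2)/(2); substituting y = -1 gives -9/2.

-9/2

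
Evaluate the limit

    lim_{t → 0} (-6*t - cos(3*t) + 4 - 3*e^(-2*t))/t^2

Substitution gives 0/0; apply L'Hôpital's rule 2 times.
After differentiating numerator and denominator 2 times the quotient is (9*cos(3*t) - 12*e^(-2*t))/(2); at t = 0 this is -3/2.

-3/2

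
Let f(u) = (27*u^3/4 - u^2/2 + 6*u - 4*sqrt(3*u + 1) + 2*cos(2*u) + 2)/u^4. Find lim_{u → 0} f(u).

1343/96

Substitution gives 0/0; apply L'Hôpital's rule 4 times.
After differentiating numerator and denominator 4 times the quotient is (32*cos(2*u) + 1215/(4*(3*u + 1)^(7/2)))/(24); at u = 0 this is 1343/96.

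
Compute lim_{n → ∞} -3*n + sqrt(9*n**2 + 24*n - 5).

This has the form ∞ − ∞. Multiply and divide by the conjugate √(9*n^2 + 24*n - 5) + 3n.
That gives (24n - 5) / (√(9*n^2 + 24*n - 5) + 3n).
Divide numerator and denominator by n: the limit is 24/(2·3) = 4.

4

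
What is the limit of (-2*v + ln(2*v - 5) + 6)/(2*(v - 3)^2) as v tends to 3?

Direct substitution gives 0/0.
Apply L'Hôpital: lim (-2 + 2/(2*v - 5))/(4*v - 12), still 0/0.
After 2 applications of L'Hôpital's rule the quotient is (-4/(2*v - 5)^2)/(4); substituting v = 3 gives -1.

-1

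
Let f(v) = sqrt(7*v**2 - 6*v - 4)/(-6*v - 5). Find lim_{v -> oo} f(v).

For large |v|, √(7*v^2 - 6*v - 4) ≈ √7·|v| and the denominator ≈ -6v.
Since v → +∞, |v| = v, giving √7/(-6) = -√(7)/6.

-√(7)/6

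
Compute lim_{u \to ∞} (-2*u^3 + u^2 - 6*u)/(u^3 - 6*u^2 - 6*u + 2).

Numerator and denominator both have degree 3.
Dividing every term by u^3, all lower-order terms vanish and the limit is the ratio of leading coefficients, -2/(1) = -2.

-2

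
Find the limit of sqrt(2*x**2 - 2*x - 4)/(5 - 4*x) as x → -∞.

For large |x|, √(2*x^2 - 2*x - 4) ≈ √2·|x| and the denominator ≈ -4x.
Since x → −∞, |x| = −x, giving −√2/(-4) = √(2)/4.

√(2)/4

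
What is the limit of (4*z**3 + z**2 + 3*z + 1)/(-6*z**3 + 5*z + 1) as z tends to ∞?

Numerator and denominator both have degree 3.
Dividing every term by z^3, all lower-order terms vanish and the limit is the ratio of leading coefficients, 4/(-6) = -2/3.

-2/3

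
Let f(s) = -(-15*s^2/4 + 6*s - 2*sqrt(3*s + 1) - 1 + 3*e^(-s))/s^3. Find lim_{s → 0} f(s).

31/8

Substitution gives 0/0 (the numerator vanishes to order 3).
Expand each term to order s^3: the coefficient of s^3 in -2·√(1 + 3s) is -27/8 and in 3·e^(-s) is -1/2.
Lower-order terms cancel with the polynomial part, so the numerator is (-31/8)·s^3 + o(s^3), and the limit is (-31/8)/(-1) = 31/8.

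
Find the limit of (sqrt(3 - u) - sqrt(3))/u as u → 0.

Substitution gives 0/0. Multiply numerator and denominator by the conjugate √(3 - u) + √3.
The numerator becomes (3 - u) − 3 = -u, so the expression simplifies to -1/(√(3 - u) + √3).
Letting u → 0 gives -1/(2√3) = -√(3)/6.

-√(3)/6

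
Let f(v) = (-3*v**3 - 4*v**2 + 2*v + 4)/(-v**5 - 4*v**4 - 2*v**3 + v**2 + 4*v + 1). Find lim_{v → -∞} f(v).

0

The denominator has degree 5 and the numerator degree 3. Dividing numerator and denominator by v^5 sends every term to 0 except the leading denominator term, so the limit is 0.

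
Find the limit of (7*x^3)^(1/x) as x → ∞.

1

Base → ∞ and exponent → 0: an ∞^0 form.
Take logs: (1/x)·ln(7·x^3) = (ln 7 + 3·ln x)/x → 0.
So the limit is e^0 = 1.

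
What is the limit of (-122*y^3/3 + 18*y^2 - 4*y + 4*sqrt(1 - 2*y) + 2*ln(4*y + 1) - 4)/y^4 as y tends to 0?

-261/2

Substitution gives 0/0 (the numerator vanishes to order 4).
Expand each term to order y^4: the coefficient of y^4 in 4·√(1 - 2y) is -5/2 and in 2·ln(1 + 4y) is -128.
Lower-order terms cancel with the polynomial part, so the numerator is (-261/2)·y^4 + o(y^4), and the limit is (-261/2)/(1) = -261/2.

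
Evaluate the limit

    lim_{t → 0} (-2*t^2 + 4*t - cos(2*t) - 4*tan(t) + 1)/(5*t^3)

Substitution gives 0/0; apply L'Hôpital's rule 3 times.
After differentiating numerator and denominator 3 times the quotient is (-8*sin(2*t) - 24*tan(t)^4 - 32*tan(t)^2 - 8)/(30); at t = 0 this is -4/15.

-4/15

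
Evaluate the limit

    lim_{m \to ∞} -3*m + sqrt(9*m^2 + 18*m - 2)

An ∞ − ∞ form. Rationalising with the conjugate, the difference becomes (18m - 2) / (√(9*m^2 + 18*m - 2) + 3m).
For large m the denominator behaves like 2·3m, so the quotient tends to 18/6 = 3.

3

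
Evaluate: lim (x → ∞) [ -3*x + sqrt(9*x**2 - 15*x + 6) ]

-5/2

An ∞ − ∞ form. Rationalising with the conjugate, the difference becomes (-15x + 6) / (√(9*x^2 - 15*x + 6) + 3x).
For large x the denominator behaves like 2·3x, so the quotient tends to -15/6 = -5/2.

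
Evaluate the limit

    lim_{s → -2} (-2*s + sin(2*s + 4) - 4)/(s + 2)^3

-4/3

Direct substitution gives 0/0.
Apply L'Hôpital: lim (2*cos(2*s + 4) - 2)/(3*(s + 2)^2), still 0/0.
Apply L'Hôpital: lim (-4*sin(2*s + 4))/(6*s + 12), still 0/0.
After 3 applications of L'Hôpital's rule the quotient is (-8*cos(2*s + 4))/(6); substituting s = -2 gives -4/3.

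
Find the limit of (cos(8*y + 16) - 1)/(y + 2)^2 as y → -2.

-32

Direct substitution gives 0/0.
Apply L'Hôpital: lim (-8*sin(8*y + 16))/(2*y + 4), still 0/0.
After 2 applications of L'Hôpital's rule the quotient is (-64*cos(8*y + 16))/(2); substituting y = -2 gives -32.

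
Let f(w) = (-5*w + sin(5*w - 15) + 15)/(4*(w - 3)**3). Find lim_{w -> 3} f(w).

-125/24

Direct substitution gives 0/0.
Apply L'Hôpital: lim (5*cos(5*w - 15) - 5)/(12*(w - 3)^2), still 0/0.
Apply L'Hôpital: lim (-25*sin(5*w - 15))/(24*w - 72), still 0/0.
After 3 applications of L'Hôpital's rule the quotient is (-125*cos(5*w - 15))/(24); substituting w = 3 gives -125/24.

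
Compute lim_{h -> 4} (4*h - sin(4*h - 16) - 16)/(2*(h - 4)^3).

Direct substitution gives 0/0.
Apply L'Hôpital: lim (4 - 4*cos(4*h - 16))/(6*(h - 4)^2), still 0/0.
Apply L'Hôpital: lim (16*sin(4*h - 16))/(12*h - 48), still 0/0.
After 3 applications of L'Hôpital's rule the quotient is (64*cos(4*h - 16))/(12); substituting h = 4 gives 16/3.

16/3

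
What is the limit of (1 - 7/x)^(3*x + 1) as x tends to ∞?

The base → 1 and the exponent → ∞: a 1^∞ form.
Take logarithms: (3x + 1)·ln(1 - 7/x). Since ln(1+u) ~ u for small u, this behaves like (3x)·(-7/x) → -21.
So the limit is e^(-21).

e^(-21)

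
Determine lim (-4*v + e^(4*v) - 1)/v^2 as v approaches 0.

8

Direct substitution gives 0/0.
Apply L'Hôpital: lim (4*e^(4*v) - 4)/(2*v), still 0/0.
After 2 applications of L'Hôpital's rule the quotient is (16*e^(4*v))/(2); substituting v = 0 gives 8.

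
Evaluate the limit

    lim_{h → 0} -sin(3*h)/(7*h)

-3/7

Substitution gives 0/0.
Write it as (3/(-7))·sin(3h)/(3h); since sin(u)/u → 1, the limit is -3/7.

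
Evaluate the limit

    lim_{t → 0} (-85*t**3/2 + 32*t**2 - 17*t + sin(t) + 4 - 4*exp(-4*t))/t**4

-128/3

Substitution gives 0/0 (the numerator vanishes to order 4).
Expand each term to order t^4: the coefficient of t^4 in sin(t) is 0 and in -4·e^(-4t) is -128/3.
Lower-order terms cancel with the polynomial part, so the numerator is (-128/3)·t^4 + o(t^4), and the limit is (-128/3)/(1) = -128/3.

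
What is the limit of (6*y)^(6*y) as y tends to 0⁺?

1

Base → 0⁺ and exponent → 0⁺: a 0^0 form.
Take logs: 6y·ln(6y). This is 0·(−∞); rewriting as ln(6y)/(1/(6y)) and applying L'Hôpital gives 0.
Hence the limit is e^0 = 1.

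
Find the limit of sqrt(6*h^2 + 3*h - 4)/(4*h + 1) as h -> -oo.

For large |h|, √(6*h^2 + 3*h - 4) ≈ √6·|h| and the denominator ≈ 4h.
Since h → −∞, |h| = −h, giving −√6/(4) = -√(6)/4.

-√(6)/4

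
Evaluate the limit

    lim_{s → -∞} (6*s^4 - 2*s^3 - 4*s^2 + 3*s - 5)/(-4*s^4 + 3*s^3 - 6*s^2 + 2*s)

Numerator and denominator both have degree 4.
Dividing every term by s^4, all lower-order terms vanish and the limit is the ratio of leading coefficients, 6/(-4) = -3/2.

-3/2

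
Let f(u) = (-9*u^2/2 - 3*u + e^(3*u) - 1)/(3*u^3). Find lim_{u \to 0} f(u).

3/2

Direct substitution gives 0/0.
Apply L'Hôpital: lim (-9*u + 3*e^(3*u) - 3)/(9*u^2), still 0/0.
Apply L'Hôpital: lim (9*e^(3*u) - 9)/(18*u), still 0/0.
After 3 applications of L'Hôpital's rule the quotient is (27*e^(3*u))/(18); substituting u = 0 gives 3/2.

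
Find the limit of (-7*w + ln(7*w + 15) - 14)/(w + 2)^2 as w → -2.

Direct substitution gives 0/0.
Apply L'Hôpital: lim (-7 + 7/(7*w + 15))/(2*w + 4), still 0/0.
After 2 applications of L'Hôpital's rule the quotient is (-49/(7*w + 15)^2)/(2); substituting w = -2 gives -49/2.

-49/2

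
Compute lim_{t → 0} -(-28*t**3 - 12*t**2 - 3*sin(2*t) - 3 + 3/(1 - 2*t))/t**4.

Substitution gives 0/0 (the numerator vanishes to order 4).
Expand each term to order t^4: the coefficient of t^4 in -3·sin(2t) is 0 and in 3·1/(1 - 2t) is 48.
Lower-order terms cancel with the polynomial part, so the numerator is (48)·t^4 + o(t^4), and the limit is (48)/(-1) = -48.

-48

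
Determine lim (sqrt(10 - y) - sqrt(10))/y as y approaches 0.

-√(10)/20

A 0/0 form; rationalise with √(10 - y) + √10. This collapses the numerator to -y, leaving -1/(√(10 - y) + √10) → -1/(2√10) = -√(10)/20.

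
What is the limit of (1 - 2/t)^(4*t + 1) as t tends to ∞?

Let L be the limit and take ln: ln L = lim (4t + 1)·ln(1 - 2/t) = lim (4t + 1)·(-2/t + O(1/t²)) = -8.
Hence L = e^(-8).

e^(-8)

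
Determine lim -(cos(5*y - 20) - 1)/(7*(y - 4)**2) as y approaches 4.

25/14

Direct substitution gives 0/0.
Apply L'Hôpital: lim (-5*sin(5*y - 20))/(56 - 14*y), still 0/0.
After 2 applications of L'Hôpital's rule the quotient is (-25*cos(5*y - 20))/(-14); substituting y = 4 gives 25/14.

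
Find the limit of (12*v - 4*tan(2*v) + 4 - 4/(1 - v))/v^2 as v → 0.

-4

Substitution gives 0/0; apply L'Hôpital's rule 2 times.
After differentiating numerator and denominator 2 times the quotient is (-32*tan(2*v)/cos(2*v)^2 + 8/(v - 1)^3)/(2); at v = 0 this is -4.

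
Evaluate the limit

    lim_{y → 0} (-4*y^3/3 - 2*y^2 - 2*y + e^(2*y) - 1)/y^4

Direct substitution gives 0/0.
Apply L'Hôpital: lim (-4*y^2 - 4*y + 2*e^(2*y) - 2)/(4*y^3), still 0/0.
Apply L'Hôpital: lim (-8*y + 4*e^(2*y) - 4)/(12*y^2), still 0/0.
Apply L'Hôpital: lim (8*e^(2*y) - 8)/(24*y), still 0/0.
After 4 applications of L'Hôpital's rule the quotient is (16*e^(2*y))/(24); substituting y = 0 gives 2/3.

2/3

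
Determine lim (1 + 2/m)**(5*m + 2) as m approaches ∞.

e^(10)

The base → 1 and the exponent → ∞: a 1^∞ form.
Take logarithms: (5m + 2)·ln(1 + 2/m). Since ln(1+u) ~ u for small u, this behaves like (5m)·(2/m) → 10.
So the limit is e^(10).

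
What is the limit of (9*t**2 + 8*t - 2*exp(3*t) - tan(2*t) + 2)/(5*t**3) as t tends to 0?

Substitution gives 0/0; apply L'Hôpital's rule 3 times.
After differentiating numerator and denominator 3 times the quotient is (-54*e^(3*t) - 48*tan(2*t)^4 - 64*tan(2*t)^2 - 16)/(30); at t = 0 this is -7/3.

-7/3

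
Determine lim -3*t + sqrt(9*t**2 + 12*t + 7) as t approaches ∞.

This has the form ∞ − ∞. Multiply and divide by the conjugate √(9*t^2 + 12*t + 7) + 3t.
That gives (12t + 7) / (√(9*t^2 + 12*t + 7) + 3t).
Divide numerator and denominator by t: the limit is 12/(2·3) = 2.

2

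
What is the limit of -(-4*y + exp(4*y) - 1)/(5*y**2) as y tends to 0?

Direct substitution gives 0/0.
Apply L'Hôpital: lim (4*e^(4*y) - 4)/(-10*y), still 0/0.
After 2 applications of L'Hôpital's rule the quotient is (16*e^(4*y))/(-10); substituting y = 0 gives -8/5.

-8/5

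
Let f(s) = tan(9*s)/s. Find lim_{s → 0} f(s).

Substitution gives 0/0.
Since tan(u)/u → 1 as u → 0, tan(9s)/(9s) → 1 and the limit is 9.

9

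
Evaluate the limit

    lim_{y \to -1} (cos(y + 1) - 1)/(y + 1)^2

Direct substitution gives 0/0.
Apply L'Hôpital: lim (-sin(y + 1))/(2*y + 2), still 0/0.
After 2 applications of L'Hôpital's rule the quotient is (-cos(y + 1))/(2); substituting y = -1 gives -1/2.

-1/2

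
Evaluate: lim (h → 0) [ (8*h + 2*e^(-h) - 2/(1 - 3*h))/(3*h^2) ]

-17/3

Substitution gives 0/0 (the numerator vanishes to order 2).
Expand each term to order h^2: the coefficient of h^2 in 2·e^(-h) is 1 and in -2·1/(1 - 3h) is -18.
Lower-order terms cancel with the polynomial part, so the numerator is (-17)·h^2 + o(h^2), and the limit is (-17)/(3) = -17/3.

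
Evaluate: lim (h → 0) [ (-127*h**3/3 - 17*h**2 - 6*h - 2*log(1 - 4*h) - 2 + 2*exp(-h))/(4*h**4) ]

Substitution gives 0/0 (the numerator vanishes to order 4).
Expand each term to order h^4: the coefficient of h^4 in 2·e^(-h) is 1/12 and in -2·ln(1 - 4h) is 128.
Lower-order terms cancel with the polynomial part, so the numerator is (1537/12)·h^4 + o(h^4), and the limit is (1537/12)/(4) = 1537/48.

1537/48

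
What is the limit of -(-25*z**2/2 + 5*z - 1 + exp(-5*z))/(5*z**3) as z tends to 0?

Direct substitution gives 0/0.
Apply L'Hôpital: lim (-25*z + 5 - 5*e^(-5*z))/(-15*z^2), still 0/0.
Apply L'Hôpital: lim (-25 + 25*e^(-5*z))/(-30*z), still 0/0.
After 3 applications of L'Hôpital's rule the quotient is (-125*e^(-5*z))/(-30); substituting z = 0 gives 25/6.

25/6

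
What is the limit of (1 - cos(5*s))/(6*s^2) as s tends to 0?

25/12

Substitution gives 0/0.
Use (1 − cos u)/u² → 1/2 with u = 5s: the limit is 5²/(2·6) = 25/12.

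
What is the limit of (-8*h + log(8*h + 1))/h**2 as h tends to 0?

-32

Direct substitution gives 0/0.
Apply L'Hôpital: lim (-8 + 8/(8*h + 1))/(2*h), still 0/0.
After 2 applications of L'Hôpital's rule the quotient is (-64/(8*h + 1)^2)/(2); substituting h = 0 gives -32.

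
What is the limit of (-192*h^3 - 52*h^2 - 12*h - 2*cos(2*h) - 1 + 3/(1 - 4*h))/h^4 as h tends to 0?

Substitution gives 0/0; apply L'Hôpital's rule 4 times.
After differentiating numerator and denominator 4 times the quotient is (-32*cos(2*h) - 18432/(4*h - 1)^5)/(24); at h = 0 this is 2300/3.

2300/3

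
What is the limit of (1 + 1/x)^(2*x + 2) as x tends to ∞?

Let L be the limit and take ln: ln L = lim (2x + 2)·ln(1 + 1/x) = lim (2x + 2)·(1/x + O(1/x²)) = 2.
Hence L = e^(2).

e^(2)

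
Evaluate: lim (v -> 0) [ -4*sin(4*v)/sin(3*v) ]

Substitution gives 0/0.
Divide numerator and denominator by v: sin(4v)/v → 4 and sin(3v)/v → 3, so the limit is -4·4/3 = -16/3.

-16/3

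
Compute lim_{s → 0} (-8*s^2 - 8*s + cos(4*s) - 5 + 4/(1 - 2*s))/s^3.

32

Substitution gives 0/0; apply L'Hôpital's rule 3 times.
After differentiating numerator and denominator 3 times the quotient is (64*sin(4*s) + 192/(2*s - 1)^4)/(6); at s = 0 this is 32.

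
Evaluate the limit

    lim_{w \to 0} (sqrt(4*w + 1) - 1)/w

2

Substitution gives 0/0. Multiply numerator and denominator by the conjugate √(1 + 4w) + √1.
The numerator becomes (1 + 4w) − 1 = 4w, so the expression simplifies to 4/(√(1 + 4w) + √1).
Letting w → 0 gives 4/(2√1) = 2.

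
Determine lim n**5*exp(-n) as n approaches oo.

0

Write as n^5/e^{1n}, an ∞/∞ form.
Exponential growth dominates any polynomial, so repeated L'Hôpital (or the standard result) gives 0.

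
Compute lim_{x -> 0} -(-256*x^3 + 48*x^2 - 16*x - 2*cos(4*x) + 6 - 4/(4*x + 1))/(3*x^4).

Substitution gives 0/0; apply L'Hôpital's rule 4 times.
After differentiating numerator and denominator 4 times the quotient is (-512*cos(4*x) - 24576/(4*x + 1)^5)/(-72); at x = 0 this is 3136/9.

3136/9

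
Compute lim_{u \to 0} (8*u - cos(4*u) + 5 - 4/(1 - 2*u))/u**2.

-8

Substitution gives 0/0; apply L'Hôpital's rule 2 times.
After differentiating numerator and denominator 2 times the quotient is (16*cos(4*u) + 32/(2*u - 1)^3)/(2); at u = 0 this is -8.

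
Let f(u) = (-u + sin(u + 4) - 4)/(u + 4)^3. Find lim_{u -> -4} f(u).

Direct substitution gives 0/0.
Apply L'Hôpital: lim (cos(u + 4) - 1)/(3*(u + 4)^2), still 0/0.
Apply L'Hôpital: lim (-sin(u + 4))/(6*u + 24), still 0/0.
After 3 applications of L'Hôpital's rule the quotient is (-cos(u + 4))/(6); substituting u = -4 gives -1/6.

-1/6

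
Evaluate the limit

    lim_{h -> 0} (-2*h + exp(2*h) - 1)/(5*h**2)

2/5

Direct substitution gives 0/0.
Apply L'Hôpital: lim (2*e^(2*h) - 2)/(10*h), still 0/0.
After 2 applications of L'Hôpital's rule the quotient is (4*e^(2*h))/(10); substituting h = 0 gives 2/5.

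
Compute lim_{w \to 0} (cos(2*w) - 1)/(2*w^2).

Direct substitution gives 0/0.
Apply L'Hôpital: lim (-2*sin(2*w))/(4*w), still 0/0.
After 2 applications of L'Hôpital's rule the quotient is (-4*cos(2*w))/(4); substituting w = 0 gives -1.

-1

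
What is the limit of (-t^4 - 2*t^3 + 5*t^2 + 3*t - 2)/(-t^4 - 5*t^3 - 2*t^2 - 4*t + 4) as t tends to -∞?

1

Numerator and denominator both have degree 4.
Dividing every term by t^4, all lower-order terms vanish and the limit is the ratio of leading coefficients, -1/(-1) = 1.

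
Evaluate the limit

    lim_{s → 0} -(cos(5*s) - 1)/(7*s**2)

25/14

Direct substitution gives 0/0.
Apply L'Hôpital: lim (-5*sin(5*s))/(-14*s), still 0/0.
After 2 applications of L'Hôpital's rule the quotient is (-25*cos(5*s))/(-14); substituting s = 0 gives 25/14.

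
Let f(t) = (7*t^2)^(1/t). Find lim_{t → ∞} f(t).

1

Base → ∞ and exponent → 0: an ∞^0 form.
Take logs: (1/t)·ln(7·t^2) = (ln 7 + 2·ln t)/t → 0.
So the limit is e^0 = 1.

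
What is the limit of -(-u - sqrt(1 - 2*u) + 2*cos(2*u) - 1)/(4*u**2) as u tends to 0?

Substitution gives 0/0; apply L'Hôpital's rule 2 times.
After differentiating numerator and denominator 2 times the quotient is (-8*cos(2*u) + (1 - 2*u)^(-3/2))/(-8); at u = 0 this is 7/8.

7/8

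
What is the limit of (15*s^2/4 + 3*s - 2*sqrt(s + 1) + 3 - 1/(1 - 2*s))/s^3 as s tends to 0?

-65/8

Substitution gives 0/0 (the numerator vanishes to order 3).
Expand each term to order s^3: the coefficient of s^3 in -2·√(1 + s) is -1/8 and in −1/(1 - 2s) is -8.
Lower-order terms cancel with the polynomial part, so the numerator is (-65/8)·s^3 + o(s^3), and the limit is (-65/8)/(1) = -65/8.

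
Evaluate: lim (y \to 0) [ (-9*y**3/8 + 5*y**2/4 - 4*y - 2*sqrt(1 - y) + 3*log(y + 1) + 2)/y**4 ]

-43/64

Substitution gives 0/0 (the numerator vanishes to order 4).
Expand each term to order y^4: the coefficient of y^4 in -2·√(1 - y) is 5/64 and in 3·ln(1 + y) is -3/4.
Lower-order terms cancel with the polynomial part, so the numerator is (-43/64)·y^4 + o(y^4), and the limit is (-43/64)/(1) = -43/64.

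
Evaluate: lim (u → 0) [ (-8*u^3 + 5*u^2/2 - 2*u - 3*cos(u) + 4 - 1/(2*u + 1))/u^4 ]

-129/8

Substitution gives 0/0 (the numerator vanishes to order 4).
Expand each term to order u^4: the coefficient of u^4 in -3·cos(u) is -1/8 and in −1/(1 + 2u) is -16.
Lower-order terms cancel with the polynomial part, so the numerator is (-129/8)·u^4 + o(u^4), and the limit is (-129/8)/(1) = -129/8.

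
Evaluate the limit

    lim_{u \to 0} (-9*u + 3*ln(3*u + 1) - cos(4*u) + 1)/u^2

-11/2

Substitution gives 0/0; apply L'Hôpital's rule 2 times.
After differentiating numerator and denominator 2 times the quotient is (16*cos(4*u) - 27/(3*u + 1)^2)/(2); at u = 0 this is -11/2.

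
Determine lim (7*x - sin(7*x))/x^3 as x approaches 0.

343/6

Direct substitution gives 0/0.
Apply L'Hôpital: lim (7 - 7*cos(7*x))/(3*x^2), still 0/0.
Apply L'Hôpital: lim (49*sin(7*x))/(6*x), still 0/0.
After 3 applications of L'Hôpital's rule the quotient is (343*cos(7*x))/(6); substituting x = 0 gives 343/6.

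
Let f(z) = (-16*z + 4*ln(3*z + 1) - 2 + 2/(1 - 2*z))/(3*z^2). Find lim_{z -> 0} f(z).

-10/3

Substitution gives 0/0; apply L'Hôpital's rule 2 times.
After differentiating numerator and denominator 2 times the quotient is (-36/(3*z + 1)^2 - 16/(2*z - 1)^3)/(6); at z = 0 this is -10/3.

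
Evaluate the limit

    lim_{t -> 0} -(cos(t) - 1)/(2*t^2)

Direct substitution gives 0/0.
Apply L'Hôpital: lim (-sin(t))/(-4*t), still 0/0.
After 2 applications of L'Hôpital's rule the quotient is (-cos(t))/(-4); substituting t = 0 gives 1/4.

1/4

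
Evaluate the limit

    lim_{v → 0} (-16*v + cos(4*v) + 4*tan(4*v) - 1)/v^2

-8

Substitution gives 0/0; apply L'Hôpital's rule 2 times.
After differentiating numerator and denominator 2 times the quotient is (-16*cos(4*v) + 128*tan(4*v)/cos(4*v)^2)/(2); at v = 0 this is -8.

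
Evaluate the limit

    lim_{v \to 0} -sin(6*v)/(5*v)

Substitution gives 0/0.
Write it as (6/(-5))·sin(6v)/(6v); since sin(u)/u → 1, the limit is -6/5.

-6/5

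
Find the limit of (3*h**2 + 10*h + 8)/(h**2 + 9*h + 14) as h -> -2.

-2/5

Direct substitution gives 0/0, so factor. Both numerator and denominator have (h + 2) as a factor.
After cancelling, the expression reduces to (3*h + 4)/(h + 7).
Substituting h = -2 gives -2/5.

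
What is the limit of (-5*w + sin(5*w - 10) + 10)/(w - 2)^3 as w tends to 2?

-125/6

Direct substitution gives 0/0.
Apply L'Hôpital: lim (5*cos(5*w - 10) - 5)/(3*(w - 2)^2), still 0/0.
Apply L'Hôpital: lim (-25*sin(5*w - 10))/(6*w - 12), still 0/0.
After 3 applications of L'Hôpital's rule the quotient is (-125*cos(5*w - 10))/(6); substituting w = 2 gives -125/6.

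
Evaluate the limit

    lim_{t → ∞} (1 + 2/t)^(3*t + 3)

Let L be the limit and take ln: ln L = lim (3t + 3)·ln(1 + 2/t) = lim (3t + 3)·(2/t + O(1/t²)) = 6.
Hence L = e^(6).

e^(6)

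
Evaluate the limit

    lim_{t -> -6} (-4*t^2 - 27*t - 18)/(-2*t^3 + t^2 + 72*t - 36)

Since t = -6 makes numerator and denominator zero, (t + 6) divides both.
Cancelling it gives (-4*t - 3)/(-2*t^2 + 13*t - 6); now plug in t = -6 to get -7/52.

-7/52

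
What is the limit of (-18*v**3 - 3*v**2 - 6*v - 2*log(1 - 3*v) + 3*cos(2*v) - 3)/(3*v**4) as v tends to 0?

85/6

Substitution gives 0/0 (the numerator vanishes to order 4).
Expand each term to order v^4: the coefficient of v^4 in -2·ln(1 - 3v) is 81/2 and in 3·cos(2v) is 2.
Lower-order terms cancel with the polynomial part, so the numerator is (85/2)·v^4 + o(v^4), and the limit is (85/2)/(3) = 85/6.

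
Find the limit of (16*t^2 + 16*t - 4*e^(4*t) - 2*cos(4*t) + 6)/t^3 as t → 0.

Substitution gives 0/0 (the numerator vanishes to order 3).
Expand each term to order t^3: the coefficient of t^3 in -4·e^(4t) is -128/3 and in -2·cos(4t) is 0.
Lower-order terms cancel with the polynomial part, so the numerator is (-128/3)·t^3 + o(t^3), and the limit is (-128/3)/(1) = -128/3.

-128/3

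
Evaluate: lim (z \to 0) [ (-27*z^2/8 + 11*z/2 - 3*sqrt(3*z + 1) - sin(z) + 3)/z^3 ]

-235/48

Substitution gives 0/0 (the numerator vanishes to order 3).
Expand each term to order z^3: the coefficient of z^3 in −sin(z) is 1/6 and in -3·√(1 + 3z) is -81/16.
Lower-order terms cancel with the polynomial part, so the numerator is (-235/48)·z^3 + o(z^3), and the limit is (-235/48)/(1) = -235/48.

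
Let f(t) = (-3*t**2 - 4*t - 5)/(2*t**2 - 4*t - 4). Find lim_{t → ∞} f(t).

-3/2

Numerator and denominator both have degree 2.
Dividing every term by t^2, all lower-order terms vanish and the limit is the ratio of leading coefficients, -3/(2) = -3/2.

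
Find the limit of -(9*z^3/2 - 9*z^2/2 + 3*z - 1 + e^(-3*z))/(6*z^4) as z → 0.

-9/16

Direct substitution gives 0/0.
Apply L'Hôpital: lim (27*z^2/2 - 9*z + 3 - 3*e^(-3*z))/(-24*z^3), still 0/0.
Apply L'Hôpital: lim (27*z - 9 + 9*e^(-3*z))/(-72*z^2), still 0/0.
Apply L'Hôpital: lim (27 - 27*e^(-3*z))/(-144*z), still 0/0.
After 4 applications of L'Hôpital's rule the quotient is (81*e^(-3*z))/(-144); substituting z = 0 gives -9/16.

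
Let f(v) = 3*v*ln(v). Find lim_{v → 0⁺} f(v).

This is a 0·(−∞) form. Rewrite as 3·ln(v) / v^(−1) and apply L'Hôpital:
the derivative quotient is 3·(1/v) / (−1·v^(−2)) = (-3/1)·v^1 → 0.

0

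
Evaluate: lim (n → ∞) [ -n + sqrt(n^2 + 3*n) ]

3/2

This has the form ∞ − ∞. Multiply and divide by the conjugate √(n^2 + 3*n) + n.
That gives (3n) / (√(n^2 + 3*n) + n).
Divide numerator and denominator by n: the limit is 3/(2·1) = 3/2.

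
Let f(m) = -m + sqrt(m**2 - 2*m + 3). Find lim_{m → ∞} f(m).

-1

This has the form ∞ − ∞. Multiply and divide by the conjugate √(m^2 - 2*m + 3) + m.
That gives (-2m + 3) / (√(m^2 - 2*m + 3) + m).
Divide numerator and denominator by m: the limit is -2/(2·1) = -1.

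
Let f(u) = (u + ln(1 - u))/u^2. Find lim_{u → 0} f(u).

Direct substitution gives 0/0.
Apply L'Hôpital: lim (1 - 1/(1 - u))/(2*u), still 0/0.
After 2 applications of L'Hôpital's rule the quotient is (-1/(1 - u)^2)/(2); substituting u = 0 gives -1/2.

-1/2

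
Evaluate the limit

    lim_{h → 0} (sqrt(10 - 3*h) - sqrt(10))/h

-3*√(10)/20

A 0/0 form; rationalise with √(10 - 3h) + √10. This collapses the numerator to -3h, leaving -3/(√(10 - 3h) + √10) → -3/(2√10) = -3*√(10)/20.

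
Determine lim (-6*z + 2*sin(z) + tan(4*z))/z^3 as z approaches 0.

Substitution gives 0/0; apply L'Hôpital's rule 3 times.
After differentiating numerator and denominator 3 times the quotient is (-2*cos(z) + 384*tan(4*z)^4 + 512*tan(4*z)^2 + 128)/(6); at z = 0 this is 21.

21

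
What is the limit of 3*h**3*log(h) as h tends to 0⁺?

This is a 0·(−∞) form. Rewrite as 3·ln(h) / h^(−3) and apply L'Hôpital:
the derivative quotient is 3·(1/h) / (−3·h^(−4)) = (-3/3)·h^3 → 0.

0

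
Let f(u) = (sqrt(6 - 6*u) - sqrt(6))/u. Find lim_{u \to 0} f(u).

-√(6)/2

A 0/0 form; rationalise with √(6 - 6u) + √6. This collapses the numerator to -6u, leaving -6/(√(6 - 6u) + √6) → -6/(2√6) = -√(6)/2.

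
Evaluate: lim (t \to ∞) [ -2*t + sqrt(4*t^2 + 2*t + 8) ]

1/2

This has the form ∞ − ∞. Multiply and divide by the conjugate √(4*t^2 + 2*t + 8) + 2t.
That gives (2t + 8) / (√(4*t^2 + 2*t + 8) + 2t).
Divide numerator and denominator by t: the limit is 2/(2·2) = 1/2.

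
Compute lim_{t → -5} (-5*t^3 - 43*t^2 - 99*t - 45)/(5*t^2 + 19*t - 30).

Since t = -5 makes numerator and denominator zero, (t + 5) divides both.
Cancelling it gives (-5*t^2 - 18*t - 9)/(5*t - 6); now plug in t = -5 to get 44/31.

44/31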